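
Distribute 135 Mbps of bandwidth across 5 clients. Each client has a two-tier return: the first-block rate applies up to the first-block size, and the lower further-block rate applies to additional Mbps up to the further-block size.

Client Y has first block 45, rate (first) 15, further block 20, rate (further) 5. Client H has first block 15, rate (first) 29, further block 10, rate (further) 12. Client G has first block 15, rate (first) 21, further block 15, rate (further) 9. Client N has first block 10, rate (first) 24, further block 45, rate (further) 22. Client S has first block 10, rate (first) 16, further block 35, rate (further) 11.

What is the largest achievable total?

2740

Order all 10 blocks by rate: Client H/T1 29 > Client N/T1 24 > Client N/T2 22 > Client G/T1 21 > Client S/T1 16 > Client Y/T1 15 > Client H/T2 12 > Client S/T2 11 > Client G/T2 9 > Client Y/T2 5.
Client H/T1 (29): +15 — 120 left.
Fill Client N T1 block (10 at 24) — 110 left.
Client N T2 at 22: fill all 45 — 65 left.
Client G/T1 (21): +15 — 50 left.
Client S/T1 (16): +10 — 40 left.
40 remain; put them into Client Y T1 at 15.
Total = 29×15 + 24×10 + 22×45 + 21×15 + 16×10 + 15×40 = 2740.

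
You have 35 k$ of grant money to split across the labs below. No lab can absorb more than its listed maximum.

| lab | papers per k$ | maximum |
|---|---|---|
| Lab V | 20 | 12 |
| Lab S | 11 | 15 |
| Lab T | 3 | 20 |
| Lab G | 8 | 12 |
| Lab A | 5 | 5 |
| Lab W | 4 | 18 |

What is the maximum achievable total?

469

Order the labs by papers per k$: Lab V 20 > Lab S 11 > Lab G 8 > Lab A 5 > Lab W 4 > Lab T 3.
Give Lab V 12 to hit its cap of 12 — 23 left.
Lab S takes 15 to reach its cap of 15 — 8 left.
Lab G has room for 12 but only 8 remain, so it gets 8.
Total = 20×12 + 11×15 + 8×8 = 469.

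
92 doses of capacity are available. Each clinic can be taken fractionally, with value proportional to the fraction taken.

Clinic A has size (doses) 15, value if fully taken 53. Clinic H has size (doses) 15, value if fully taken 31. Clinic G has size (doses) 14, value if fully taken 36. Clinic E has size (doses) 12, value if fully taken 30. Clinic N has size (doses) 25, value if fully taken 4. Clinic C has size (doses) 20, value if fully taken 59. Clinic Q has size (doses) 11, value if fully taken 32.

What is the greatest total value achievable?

Best value per unit of size first: Clinic A 53/15≈3.53, Clinic C 59/20≈2.95, Clinic Q 32/11≈2.91, Clinic G 36/14≈2.57, Clinic E 30/12≈2.5, Clinic H 31/15≈2.07, Clinic N 4/25≈0.16.
All 15 doses of Clinic A fit (value 53) — 77 remain.
All 20 doses of Clinic C fit (value 59) — 57 remain.
Clinic Q: take in full, 11 doses for value 32 — 46 left.
Take all of Clinic G (14 doses, value 36) — 32 doses left.
Clinic E: take in full, 12 doses for value 30 — 20 left.
Take all of Clinic H (15 doses, value 31) — 5 doses left.
Fill the last 5 doses with part of Clinic N: 5/25 of it earns 0.8.
Total value = 241.8.

241.8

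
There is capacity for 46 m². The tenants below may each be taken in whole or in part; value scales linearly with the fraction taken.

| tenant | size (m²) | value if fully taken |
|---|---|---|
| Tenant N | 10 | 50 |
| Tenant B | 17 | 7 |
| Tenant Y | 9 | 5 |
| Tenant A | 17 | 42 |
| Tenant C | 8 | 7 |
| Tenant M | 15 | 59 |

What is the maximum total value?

Sort by value density: Tenant N 50/10≈5, Tenant M 59/15≈3.93, Tenant A 42/17≈2.47, Tenant C 7/8≈0.875, Tenant Y 5/9≈0.556, Tenant B 7/17≈0.412.
All 10 m² of Tenant N fit (value 50) → 36 remain.
Take all of Tenant M (15 m², value 59) → 21 m² left.
All 17 m² of Tenant A fit (value 42) → 4 remain.
Only 4 m² remain; take 4/8 of Tenant C for value 7×4/8 = 3.5.
Total value = 154.5.

154.5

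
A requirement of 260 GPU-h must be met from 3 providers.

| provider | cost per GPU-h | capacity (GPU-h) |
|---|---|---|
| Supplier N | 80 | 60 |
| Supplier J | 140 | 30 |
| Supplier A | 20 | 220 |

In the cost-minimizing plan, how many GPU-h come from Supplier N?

40

Cheapest first:
Take 220 from Supplier A at 20 — need 40 more.
Take 40 from Supplier N at 80 to finish.
Supplier J: unused.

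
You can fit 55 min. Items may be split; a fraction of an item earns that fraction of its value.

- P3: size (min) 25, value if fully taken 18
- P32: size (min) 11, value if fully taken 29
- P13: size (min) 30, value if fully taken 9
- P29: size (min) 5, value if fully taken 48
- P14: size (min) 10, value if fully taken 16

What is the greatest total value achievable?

Rank by value-to-size ratio: P29 48/5≈9.6, P32 29/11≈2.64, P14 16/10≈1.6, P3 18/25≈0.72, P13 9/30≈0.3.
All 5 min of P29 fit (value 48) ; 50 remain.
All 11 min of P32 fit (value 29) ; 39 remain.
P14: take in full, 10 min for value 16 ; 29 left.
Take all of P3 (25 min, value 18) ; 4 min left.
Only 4 min remain; take 4/30 of P13 for value 9×4/30 = 1.2.
Total value = 112.2.

112.2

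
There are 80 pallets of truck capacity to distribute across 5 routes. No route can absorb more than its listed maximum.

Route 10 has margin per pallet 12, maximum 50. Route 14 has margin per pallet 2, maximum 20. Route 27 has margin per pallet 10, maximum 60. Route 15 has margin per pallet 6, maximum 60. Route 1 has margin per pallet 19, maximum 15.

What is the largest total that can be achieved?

Order the routes by margin per pallet: Route 1 19 > Route 10 12 > Route 27 10 > Route 15 6 > Route 14 2.
Route 1 takes 15 to reach its cap of 15 → 65 left.
Route 10: +50 to 50 (cap) → 15 left.
Only 15 left; Route 27 takes them to reach 15.
Total = 12×50 + 10×15 + 19×15 = 1035.

1035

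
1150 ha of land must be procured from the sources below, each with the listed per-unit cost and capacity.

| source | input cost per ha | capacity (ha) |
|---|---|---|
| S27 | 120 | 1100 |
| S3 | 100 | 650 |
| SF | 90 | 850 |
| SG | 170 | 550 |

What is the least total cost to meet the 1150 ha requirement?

Fill from the cheapest source first.
Take 850 from SF at 90 → need 300 more.
S3 (100): take the remaining 300 → done.
S27, SG: unused.
Cost = 850×90 + 300×100 = 106500.

106500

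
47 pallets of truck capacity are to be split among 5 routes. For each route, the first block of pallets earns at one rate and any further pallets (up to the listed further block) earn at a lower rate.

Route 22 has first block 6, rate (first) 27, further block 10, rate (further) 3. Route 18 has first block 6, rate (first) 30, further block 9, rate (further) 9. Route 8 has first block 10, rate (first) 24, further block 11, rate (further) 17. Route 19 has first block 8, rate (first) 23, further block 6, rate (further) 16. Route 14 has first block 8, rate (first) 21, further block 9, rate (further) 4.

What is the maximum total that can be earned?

Order all 10 blocks by rate: Route 18/tier1 30 > Route 22/tier1 27 > Route 8/tier1 24 > Route 19/tier1 23 > Route 14/tier1 21 > Route 8/tier2 17 > Route 19/tier2 16 > Route 18/tier2 9 > Route 14/tier2 4 > Route 22/tier2 3.
Route 18 tier1 at 30: fill all 6 → 41 left.
Route 22 tier1 at 27: fill all 6 → 35 left.
Route 8 tier1 at 24: fill all 10 → 25 left.
Fill Route 19 tier1 block (8 at 23) → 17 left.
Route 14 tier1 at 21: fill all 8 → 9 left.
Route 8/tier2: +9 of 11 at 17; pool empty.
Total = 30×6 + 27×6 + 24×10 + 23×8 + 21×8 + 17×9 = 1087.

1087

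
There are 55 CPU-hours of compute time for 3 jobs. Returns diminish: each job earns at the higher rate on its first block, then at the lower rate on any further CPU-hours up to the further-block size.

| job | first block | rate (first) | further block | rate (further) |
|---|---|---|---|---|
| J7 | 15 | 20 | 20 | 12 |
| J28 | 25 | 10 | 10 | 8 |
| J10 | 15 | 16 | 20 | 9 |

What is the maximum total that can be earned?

Order all 6 blocks by rate: J7/T1 20 > J10/T1 16 > J7/T2 12 > J28/T1 10 > J10/T2 9 > J28/T2 8.
J7/T1 (20): +15 ; 40 left.
Fill J10 T1 block (15 at 16) ; 25 left.
J7 T2 at 12: fill all 20 ; 5 left.
5 remain; put them into J28 T1 at 10.
Total = 20×15 + 16×15 + 12×20 + 10×5 = 830.

830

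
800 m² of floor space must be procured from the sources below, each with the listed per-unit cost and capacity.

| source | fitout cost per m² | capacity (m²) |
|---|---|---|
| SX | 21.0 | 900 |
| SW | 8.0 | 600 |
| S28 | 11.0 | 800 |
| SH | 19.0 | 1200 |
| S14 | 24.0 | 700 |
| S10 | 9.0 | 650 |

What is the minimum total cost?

Cheapest first:
Take 600 from SW at 8.0 ; need 200 more.
S10 at 9.0: take 200 of its 650 ; requirement met.
S28, SH, SX, S14: unused.
Cost = 600×8.0 + 200×9.0 = 6600.

6600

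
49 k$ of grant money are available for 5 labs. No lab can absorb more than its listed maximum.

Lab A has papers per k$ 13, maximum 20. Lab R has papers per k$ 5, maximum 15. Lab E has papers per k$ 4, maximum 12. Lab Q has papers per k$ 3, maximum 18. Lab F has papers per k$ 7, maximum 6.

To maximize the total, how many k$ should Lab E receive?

8

Order the labs by papers per k$: Lab A 13 > Lab F 7 > Lab R 5 > Lab E 4 > Lab Q 3.
Lab A: +20 to 20 (cap) → 29 left.
Lab F: +6 to 6 (cap) → 23 left.
Give Lab R 15 to hit its cap of 15 → 8 left.
Lab E: +8 (room for 12) → 8. Pool exhausted.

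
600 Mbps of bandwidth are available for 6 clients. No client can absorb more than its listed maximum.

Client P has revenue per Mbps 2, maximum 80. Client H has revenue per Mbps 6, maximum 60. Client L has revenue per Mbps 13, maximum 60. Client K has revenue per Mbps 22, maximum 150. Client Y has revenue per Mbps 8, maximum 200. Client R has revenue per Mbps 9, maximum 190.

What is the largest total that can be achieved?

7390

Rank by revenue per Mbps: Client K 22 > Client L 13 > Client R 9 > Client Y 8 > Client H 6 > Client P 2.
Client K: +150 to 150 (cap) — 450 left.
Client L: +60 to 60 (cap) — 390 left.
Give Client R 190 to hit its cap of 190 — 200 left.
Give Client Y 200 to hit its cap of 200 — 0 left.
Total = 13×60 + 22×150 + 8×200 + 9×190 = 7390.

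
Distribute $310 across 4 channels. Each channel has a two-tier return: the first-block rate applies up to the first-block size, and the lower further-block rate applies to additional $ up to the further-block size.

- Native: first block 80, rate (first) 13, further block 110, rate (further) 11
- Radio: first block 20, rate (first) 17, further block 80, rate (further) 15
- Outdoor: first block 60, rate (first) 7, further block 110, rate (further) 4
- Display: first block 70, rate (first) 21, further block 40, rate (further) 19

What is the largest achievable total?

Rank every tier by rate: Display/first 21 > Display/second 19 > Radio/first 17 > Radio/second 15 > Native/first 13 > Native/second 11 > Outdoor/first 7 > Outdoor/second 4.
Display/first (21): +70 ; 240 left.
Display/second (19): +40 ; 200 left.
Fill Radio first block (20 at 17) ; 180 left.
Radio second at 15: fill all 80 ; 100 left.
Native first at 13: fill all 80 ; 20 left.
Native/second: +20 of 110 at 11; pool empty.
Total = 21×70 + 19×40 + 17×20 + 15×80 + 13×80 + 11×20 = 5030.

5030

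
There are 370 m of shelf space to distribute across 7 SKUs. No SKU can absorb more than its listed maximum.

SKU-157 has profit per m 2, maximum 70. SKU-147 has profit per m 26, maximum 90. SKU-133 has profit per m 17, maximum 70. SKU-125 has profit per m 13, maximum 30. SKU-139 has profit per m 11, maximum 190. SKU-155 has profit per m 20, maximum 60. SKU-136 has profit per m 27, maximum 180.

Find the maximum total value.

9080

Rank by profit per m: SKU-136 27 > SKU-147 26 > SKU-155 20 > SKU-133 17 > SKU-125 13 > SKU-139 11 > SKU-157 2.
SKU-136: +180 to 180 (cap) — 190 left.
Give SKU-147 90 to hit its cap of 90 — 100 left.
SKU-155: +60 to 60 (cap) — 40 left.
SKU-133 has room for 70 but only 40 remain, so it gets 40.
Total = 26×90 + 17×40 + 20×60 + 27×180 = 9080.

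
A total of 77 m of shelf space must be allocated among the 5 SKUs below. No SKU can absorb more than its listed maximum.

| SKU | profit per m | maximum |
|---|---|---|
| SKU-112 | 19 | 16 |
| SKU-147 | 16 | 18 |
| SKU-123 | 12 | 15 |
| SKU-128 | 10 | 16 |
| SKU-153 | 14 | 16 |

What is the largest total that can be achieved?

Rank by profit per m: SKU-112 19 > SKU-147 16 > SKU-153 14 > SKU-123 12 > SKU-128 10.
SKU-112 takes 16 to reach its cap of 16 → 61 left.
Give SKU-147 18 to hit its cap of 18 → 43 left.
SKU-153 takes 16 to reach its cap of 16 → 27 left.
SKU-123 takes 15 to reach its cap of 15 → 12 left.
Only 12 left; SKU-128 takes them to reach 12.
Total = 19×16 + 16×18 + 12×15 + 10×12 + 14×16 = 1116.

1116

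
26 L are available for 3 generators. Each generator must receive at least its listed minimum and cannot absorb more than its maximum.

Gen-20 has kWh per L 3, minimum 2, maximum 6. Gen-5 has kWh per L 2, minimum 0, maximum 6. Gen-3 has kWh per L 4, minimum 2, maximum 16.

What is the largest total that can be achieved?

90

Meeting every minimum uses 2+0+2 = 4 L, leaving 22.
Rank by kWh per L: Gen-3 4 > Gen-20 3 > Gen-5 2.
Give Gen-3 14 more to hit its cap of 16 ; 8 left.
Give Gen-20 4 more to hit its cap of 6 ; 4 left.
Gen-5 has room for 6 more but only 4 remain, so it gets 4.
Total = 3×6 + 2×4 + 4×16 = 90.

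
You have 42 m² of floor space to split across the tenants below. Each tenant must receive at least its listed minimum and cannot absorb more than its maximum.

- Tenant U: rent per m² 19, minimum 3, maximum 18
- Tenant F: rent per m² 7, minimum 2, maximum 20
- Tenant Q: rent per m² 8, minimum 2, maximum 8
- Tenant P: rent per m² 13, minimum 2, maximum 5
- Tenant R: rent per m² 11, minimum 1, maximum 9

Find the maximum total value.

584

Meeting every minimum uses 3+2+2+2+1 = 10 m², leaving 32.
Highest rent per m² first: Tenant U 19 > Tenant P 13 > Tenant R 11 > Tenant Q 8 > Tenant F 7.
Tenant U: +15 to 18 (cap) ; 17 left.
Give Tenant P 3 more to hit its cap of 5 ; 14 left.
Tenant R takes 8 more to reach its cap of 9 ; 6 left.
Tenant Q takes 6 more to reach its cap of 8 ; 0 left.
Total = 19×18 + 7×2 + 8×8 + 13×5 + 11×9 = 584.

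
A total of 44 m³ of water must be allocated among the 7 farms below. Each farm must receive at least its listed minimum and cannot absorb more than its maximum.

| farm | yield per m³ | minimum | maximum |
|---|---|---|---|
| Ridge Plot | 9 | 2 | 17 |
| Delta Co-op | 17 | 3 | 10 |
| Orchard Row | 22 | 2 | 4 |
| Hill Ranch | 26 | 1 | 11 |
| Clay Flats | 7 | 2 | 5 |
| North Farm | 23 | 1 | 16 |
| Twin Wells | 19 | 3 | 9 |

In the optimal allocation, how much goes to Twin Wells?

6

Meeting every minimum uses 2+3+2+1+2+1+3 = 14 m³, leaving 30.
Order the farms by yield per m³: Hill Ranch 26 > North Farm 23 > Orchard Row 22 > Twin Wells 19 > Delta Co-op 17 > Ridge Plot 9 > Clay Flats 7.
Give Hill Ranch 10 more to hit its cap of 11 → 20 left.
North Farm takes 15 more to reach its cap of 16 → 5 left.
Orchard Row: +2 to 4 (cap) → 3 left.
Twin Wells has room for 6 more but only 3 remain, so it gets 6.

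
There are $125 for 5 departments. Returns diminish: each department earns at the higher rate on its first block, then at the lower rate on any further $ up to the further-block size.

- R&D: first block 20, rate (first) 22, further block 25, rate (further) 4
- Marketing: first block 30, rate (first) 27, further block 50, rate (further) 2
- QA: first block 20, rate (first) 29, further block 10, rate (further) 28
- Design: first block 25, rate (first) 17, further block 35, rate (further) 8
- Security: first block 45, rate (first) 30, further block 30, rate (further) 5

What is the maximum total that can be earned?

3460

Order all 10 blocks by rate: Security/first 30 > QA/first 29 > QA/second 28 > Marketing/first 27 > R&D/first 22 > Design/first 17 > Design/second 8 > Security/second 5 > R&D/second 4 > Marketing/second 2.
Security/first (30): +45 → 80 left.
QA first at 29: fill all 20 → 60 left.
Fill QA second block (10 at 28) → 50 left.
Marketing first at 27: fill all 30 → 20 left.
R&D first at 22: fill all 20 → 0 left.
Total = 30×45 + 29×20 + 28×10 + 27×30 + 22×20 = 3460.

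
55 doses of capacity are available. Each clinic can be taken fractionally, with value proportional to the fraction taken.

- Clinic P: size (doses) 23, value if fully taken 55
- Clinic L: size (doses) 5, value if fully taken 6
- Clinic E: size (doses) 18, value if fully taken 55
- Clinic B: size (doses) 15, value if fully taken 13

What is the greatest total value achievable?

123.8

Rank by value-to-size ratio: Clinic E 55/18≈3.06, Clinic P 55/23≈2.39, Clinic L 6/5≈1.2, Clinic B 13/15≈0.867.
Take all of Clinic E (18 doses, value 55) — 37 doses left.
Take all of Clinic P (23 doses, value 55) — 14 doses left.
All 5 doses of Clinic L fit (value 6) — 9 remain.
9 doses left: a 9/15 share of Clinic B gives 13×9/15 = 7.8.
Total value = 123.8.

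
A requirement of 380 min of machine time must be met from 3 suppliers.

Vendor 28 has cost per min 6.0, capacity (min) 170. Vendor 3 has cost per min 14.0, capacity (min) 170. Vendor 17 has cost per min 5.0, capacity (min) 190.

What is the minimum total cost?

Use suppliers in increasing cost order.
Vendor 17 at 5.0: take all 190 min ; 190 still needed.
Take 170 from Vendor 28 at 6.0 ; need 20 more.
Take 20 from Vendor 3 at 14.0 to finish.
Cost = 190×5.0 + 170×6.0 + 20×14.0 = 2250.

2250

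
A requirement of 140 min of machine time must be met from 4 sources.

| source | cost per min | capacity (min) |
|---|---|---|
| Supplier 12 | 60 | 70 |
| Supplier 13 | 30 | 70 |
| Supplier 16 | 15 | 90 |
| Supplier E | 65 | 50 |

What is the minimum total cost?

Cheapest first:
Take 90 from Supplier 16 at 15 ; need 50 more.
Supplier 13 (30): take the remaining 50 ; done.
Supplier 12, Supplier E: unused.
Cost = 90×15 + 50×30 = 2850.

2850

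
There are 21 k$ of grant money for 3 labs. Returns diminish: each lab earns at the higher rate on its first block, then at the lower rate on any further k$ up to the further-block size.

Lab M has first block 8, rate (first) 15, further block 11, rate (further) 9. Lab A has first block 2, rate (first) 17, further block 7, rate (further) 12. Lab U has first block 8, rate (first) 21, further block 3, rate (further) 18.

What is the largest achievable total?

376

Order all 6 blocks by rate: Lab U/T1 21 > Lab U/T2 18 > Lab A/T1 17 > Lab M/T1 15 > Lab A/T2 12 > Lab M/T2 9.
Fill Lab U T1 block (8 at 21) — 13 left.
Lab U T2 at 18: fill all 3 — 10 left.
Fill Lab A T1 block (2 at 17) — 8 left.
Fill Lab M T1 block (8 at 15) — 0 left.
Total = 21×8 + 18×3 + 17×2 + 15×8 = 376.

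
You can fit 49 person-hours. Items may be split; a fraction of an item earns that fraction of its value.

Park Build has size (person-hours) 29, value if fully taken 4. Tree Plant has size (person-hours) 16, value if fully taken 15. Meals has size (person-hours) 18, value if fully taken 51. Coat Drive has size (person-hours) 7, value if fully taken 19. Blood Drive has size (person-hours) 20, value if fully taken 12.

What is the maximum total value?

89.8

Rank by value-to-size ratio: Meals 51/18≈2.83, Coat Drive 19/7≈2.71, Tree Plant 15/16≈0.938, Blood Drive 12/20≈0.6, Park Build 4/29≈0.138.
All 18 person-hours of Meals fit (value 51) — 31 remain.
Take all of Coat Drive (7 person-hours, value 19) — 24 person-hours left.
All 16 person-hours of Tree Plant fit (value 15) — 8 remain.
Only 8 person-hours remain; take 8/20 of Blood Drive for value 12×8/20 = 4.8.
Total value = 89.8.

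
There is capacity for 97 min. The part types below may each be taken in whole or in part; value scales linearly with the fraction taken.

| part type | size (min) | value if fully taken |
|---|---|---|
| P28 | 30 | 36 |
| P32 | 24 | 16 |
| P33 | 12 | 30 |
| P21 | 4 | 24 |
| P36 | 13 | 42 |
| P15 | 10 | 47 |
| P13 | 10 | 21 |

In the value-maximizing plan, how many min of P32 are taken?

18

Best value per unit of size first: P21 24/4≈6, P15 47/10≈4.7, P36 42/13≈3.23, P33 30/12≈2.5, P13 21/10≈2.1, P28 36/30≈1.2, P32 16/24≈0.667.
All 4 min of P21 fit (value 24) → 93 remain.
Take all of P15 (10 min, value 47) → 83 min left.
All 13 min of P36 fit (value 42) → 70 remain.
All 12 min of P33 fit (value 30) → 58 remain.
All 10 min of P13 fit (value 21) → 48 remain.
All 30 min of P28 fit (value 36) → 18 remain.
Fill the last 18 min with part of P32: 18/24 of it earns 12.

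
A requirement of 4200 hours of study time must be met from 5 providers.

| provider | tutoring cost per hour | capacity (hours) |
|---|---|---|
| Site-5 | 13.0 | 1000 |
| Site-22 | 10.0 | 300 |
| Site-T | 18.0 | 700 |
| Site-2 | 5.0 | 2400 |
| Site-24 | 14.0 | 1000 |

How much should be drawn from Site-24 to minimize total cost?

Use providers in increasing cost order.
Site-2 (5.0): use full 2400 → 1800 hours to go.
Site-22 (10.0): use full 300 → 1500 hours to go.
Site-5 at 13.0: take all 1000 hours → 500 still needed.
Site-24 (14.0): take the remaining 500 → done.
Site-T: unused.

500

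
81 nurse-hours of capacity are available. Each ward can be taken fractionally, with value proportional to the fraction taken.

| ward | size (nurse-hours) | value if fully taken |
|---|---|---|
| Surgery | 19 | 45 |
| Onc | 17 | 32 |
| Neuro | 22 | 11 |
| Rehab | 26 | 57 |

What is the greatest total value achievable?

143.5

Rank by value-to-size ratio: Surgery 45/19≈2.37, Rehab 57/26≈2.19, Onc 32/17≈1.88, Neuro 11/22≈0.5.
Take all of Surgery (19 nurse-hours, value 45) — 62 nurse-hours left.
All 26 nurse-hours of Rehab fit (value 57) — 36 remain.
Onc: take in full, 17 nurse-hours for value 32 — 19 left.
Fill the last 19 nurse-hours with part of Neuro: 19/22 of it earns 9.5.
Total value = 143.5.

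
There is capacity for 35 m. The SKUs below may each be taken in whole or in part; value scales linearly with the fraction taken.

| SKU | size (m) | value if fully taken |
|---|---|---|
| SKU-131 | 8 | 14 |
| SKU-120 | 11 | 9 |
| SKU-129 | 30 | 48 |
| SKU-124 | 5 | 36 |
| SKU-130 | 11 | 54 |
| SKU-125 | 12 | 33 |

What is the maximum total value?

Rank by value-to-size ratio: SKU-124 36/5≈7.2, SKU-130 54/11≈4.91, SKU-125 33/12≈2.75, SKU-131 14/8≈1.75, SKU-129 48/30≈1.6, SKU-120 9/11≈0.818.
Take all of SKU-124 (5 m, value 36) — 30 m left.
Take all of SKU-130 (11 m, value 54) — 19 m left.
All 12 m of SKU-125 fit (value 33) — 7 remain.
Only 7 m remain; take 7/8 of SKU-131 for value 14×7/8 = 12.25.
Total value = 135.25.

135.25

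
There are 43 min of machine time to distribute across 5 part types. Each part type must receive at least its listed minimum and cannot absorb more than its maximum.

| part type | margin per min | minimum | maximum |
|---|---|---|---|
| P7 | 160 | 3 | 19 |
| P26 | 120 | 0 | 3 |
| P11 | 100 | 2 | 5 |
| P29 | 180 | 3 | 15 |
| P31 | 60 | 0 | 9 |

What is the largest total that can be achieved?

Meeting every minimum uses 3+0+2+3+0 = 8 min, leaving 35.
Highest margin per min first: P29 180 > P7 160 > P26 120 > P11 100 > P31 60.
P29: +12 to 15 (cap) ; 23 left.
P7 takes 16 more to reach its cap of 19 ; 7 left.
P26 takes 3 more to reach its cap of 3 ; 4 left.
P11: +3 to 5 (cap) ; 1 left.
P31: +1 (room for 9) → 1. Pool exhausted.
Total = 160×19 + 120×3 + 100×5 + 180×15 + 60×1 = 6660.

6660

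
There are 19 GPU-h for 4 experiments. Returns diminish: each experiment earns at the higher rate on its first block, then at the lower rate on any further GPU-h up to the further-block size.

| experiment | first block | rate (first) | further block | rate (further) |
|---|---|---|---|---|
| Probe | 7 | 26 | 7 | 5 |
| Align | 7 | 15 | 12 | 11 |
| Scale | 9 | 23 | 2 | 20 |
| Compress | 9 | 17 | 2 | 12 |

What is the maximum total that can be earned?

Treat each block as its own option and order by rate: Probe/first 26 > Scale/first 23 > Scale/second 20 > Compress/first 17 > Align/first 15 > Compress/second 12 > Align/second 11 > Probe/second 5.
Probe first at 26: fill all 7 → 12 left.
Fill Scale first block (9 at 23) → 3 left.
Scale/second (20): +2 → 1 left.
Compress/first: +1 of 9 at 17; pool empty.
Total = 26×7 + 23×9 + 20×2 + 17×1 = 446.

446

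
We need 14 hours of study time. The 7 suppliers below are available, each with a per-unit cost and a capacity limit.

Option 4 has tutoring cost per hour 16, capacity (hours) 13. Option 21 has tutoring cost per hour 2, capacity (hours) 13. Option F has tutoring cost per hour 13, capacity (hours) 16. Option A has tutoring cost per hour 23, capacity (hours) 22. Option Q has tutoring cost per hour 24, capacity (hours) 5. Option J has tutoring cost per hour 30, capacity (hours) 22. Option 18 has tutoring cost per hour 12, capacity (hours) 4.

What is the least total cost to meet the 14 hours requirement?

38

Use suppliers in increasing cost order.
Option 21 at 2: take all 13 hours ; 1 still needed.
Take 1 from Option 18 at 12 to finish.
Option F, Option 4, Option A, Option Q, Option J: unused.
Cost = 13×2 + 1×12 = 38.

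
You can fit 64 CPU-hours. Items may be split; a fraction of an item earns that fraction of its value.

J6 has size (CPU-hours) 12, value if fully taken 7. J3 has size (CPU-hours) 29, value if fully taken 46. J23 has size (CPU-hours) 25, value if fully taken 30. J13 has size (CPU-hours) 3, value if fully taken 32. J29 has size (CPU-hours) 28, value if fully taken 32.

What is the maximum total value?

116

Rank by value-to-size ratio: J13 32/3≈10.7, J3 46/29≈1.59, J23 30/25≈1.2, J29 32/28≈1.14, J6 7/12≈0.583.
Take all of J13 (3 CPU-hours, value 32) ; 61 CPU-hours left.
J3: take in full, 29 CPU-hours for value 46 ; 32 left.
All 25 CPU-hours of J23 fit (value 30) ; 7 remain.
Fill the last 7 CPU-hours with part of J29: 7/28 of it earns 8.
Total value = 116.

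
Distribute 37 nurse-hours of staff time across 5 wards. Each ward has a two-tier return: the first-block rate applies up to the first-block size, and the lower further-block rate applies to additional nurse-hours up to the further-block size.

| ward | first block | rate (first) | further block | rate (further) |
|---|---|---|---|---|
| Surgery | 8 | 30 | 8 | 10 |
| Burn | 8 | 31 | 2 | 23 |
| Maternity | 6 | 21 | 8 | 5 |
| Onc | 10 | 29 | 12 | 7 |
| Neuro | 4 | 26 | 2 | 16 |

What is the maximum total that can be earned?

1033

Order all 10 blocks by rate: Burn/tier1 31 > Surgery/tier1 30 > Onc/tier1 29 > Neuro/tier1 26 > Burn/tier2 23 > Maternity/tier1 21 > Neuro/tier2 16 > Surgery/tier2 10 > Onc/tier2 7 > Maternity/tier2 5.
Fill Burn tier1 block (8 at 31) ; 29 left.
Surgery/tier1 (30): +8 ; 21 left.
Onc tier1 at 29: fill all 10 ; 11 left.
Neuro tier1 at 26: fill all 4 ; 7 left.
Burn tier2 at 23: fill all 2 ; 5 left.
Maternity/tier1: +5 of 6 at 21; pool empty.
Total = 31×8 + 30×8 + 29×10 + 26×4 + 23×2 + 21×5 = 1033.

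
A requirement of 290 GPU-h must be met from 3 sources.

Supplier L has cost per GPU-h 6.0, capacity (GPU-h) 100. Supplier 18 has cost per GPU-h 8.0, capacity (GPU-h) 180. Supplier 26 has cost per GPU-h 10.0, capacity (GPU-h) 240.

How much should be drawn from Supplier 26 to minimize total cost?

10

Use sources in increasing cost order.
Supplier L (6.0): use full 100 — 190 GPU-h to go.
Take 180 from Supplier 18 at 8.0 — need 10 more.
Supplier 26 (10.0): take the remaining 10 — done.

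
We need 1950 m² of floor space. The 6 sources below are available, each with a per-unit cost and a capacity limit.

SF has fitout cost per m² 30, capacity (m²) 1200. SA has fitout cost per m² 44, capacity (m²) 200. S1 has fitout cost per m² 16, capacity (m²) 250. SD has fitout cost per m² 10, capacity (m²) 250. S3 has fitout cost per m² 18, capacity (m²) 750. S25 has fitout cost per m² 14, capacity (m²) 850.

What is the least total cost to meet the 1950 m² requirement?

Use sources in increasing cost order.
Take 250 from SD at 10 → need 1700 more.
S25 (14): use full 850 → 850 m² to go.
Take 250 from S1 at 16 → need 600 more.
S3 at 18: take 600 of its 750 → requirement met.
SF, SA: unused.
Cost = 250×10 + 850×14 + 250×16 + 600×18 = 29200.

29200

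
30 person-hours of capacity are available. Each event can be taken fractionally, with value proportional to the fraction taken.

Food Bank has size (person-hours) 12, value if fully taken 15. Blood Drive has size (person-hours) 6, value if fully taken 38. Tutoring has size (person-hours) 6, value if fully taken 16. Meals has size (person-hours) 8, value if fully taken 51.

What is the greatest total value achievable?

Best value per unit of size first: Meals 51/8≈6.38, Blood Drive 38/6≈6.33, Tutoring 16/6≈2.67, Food Bank 15/12≈1.25.
Take all of Meals (8 person-hours, value 51) — 22 person-hours left.
Take all of Blood Drive (6 person-hours, value 38) — 16 person-hours left.
Tutoring: take in full, 6 person-hours for value 16 — 10 left.
10 person-hours left: a 10/12 share of Food Bank gives 15×10/12 = 12.5.
Total value = 117.5.

117.5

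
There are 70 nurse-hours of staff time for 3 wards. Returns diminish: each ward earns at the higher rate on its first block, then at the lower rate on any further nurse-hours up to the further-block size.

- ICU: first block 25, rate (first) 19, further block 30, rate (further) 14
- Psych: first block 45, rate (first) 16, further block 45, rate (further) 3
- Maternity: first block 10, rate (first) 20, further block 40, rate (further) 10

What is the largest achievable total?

1235

Order all 6 blocks by rate: Maternity/T1 20 > ICU/T1 19 > Psych/T1 16 > ICU/T2 14 > Maternity/T2 10 > Psych/T2 3.
Maternity T1 at 20: fill all 10 ; 60 left.
Fill ICU T1 block (25 at 19) ; 35 left.
Psych T1 at 16: only 35 left, fill 35.
Total = 20×10 + 19×25 + 16×35 = 1235.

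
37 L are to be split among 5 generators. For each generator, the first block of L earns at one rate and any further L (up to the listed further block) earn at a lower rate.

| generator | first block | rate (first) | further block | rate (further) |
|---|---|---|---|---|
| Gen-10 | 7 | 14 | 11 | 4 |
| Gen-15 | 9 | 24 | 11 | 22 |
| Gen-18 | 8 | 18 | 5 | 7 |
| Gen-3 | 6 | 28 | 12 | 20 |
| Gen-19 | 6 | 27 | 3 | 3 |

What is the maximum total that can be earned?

888

Rank every tier by rate: Gen-3/T1 28 > Gen-19/T1 27 > Gen-15/T1 24 > Gen-15/T2 22 > Gen-3/T2 20 > Gen-18/T1 18 > Gen-10/T1 14 > Gen-18/T2 7 > Gen-10/T2 4 > Gen-19/T2 3.
Gen-3 T1 at 28: fill all 6 — 31 left.
Gen-19/T1 (27): +6 — 25 left.
Gen-15/T1 (24): +9 — 16 left.
Gen-15 T2 at 22: fill all 11 — 5 left.
Gen-3 T2 at 20: only 5 left, fill 5.
Total = 28×6 + 27×6 + 24×9 + 22×11 + 20×5 = 888.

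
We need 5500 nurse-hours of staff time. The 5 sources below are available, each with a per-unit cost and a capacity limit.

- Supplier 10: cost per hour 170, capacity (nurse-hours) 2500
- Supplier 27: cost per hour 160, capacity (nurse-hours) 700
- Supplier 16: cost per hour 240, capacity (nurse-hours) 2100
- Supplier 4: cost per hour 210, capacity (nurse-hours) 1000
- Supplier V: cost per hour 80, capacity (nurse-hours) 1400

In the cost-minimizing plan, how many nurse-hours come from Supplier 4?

Cheapest first:
Supplier V (80): use full 1400 ; 4100 nurse-hours to go.
Supplier 27 at 160: take all 700 nurse-hours ; 3400 still needed.
Supplier 10 (170): use full 2500 ; 900 nurse-hours to go.
Supplier 4 at 210: take 900 of its 1000 ; requirement met.
Supplier 16: unused.

900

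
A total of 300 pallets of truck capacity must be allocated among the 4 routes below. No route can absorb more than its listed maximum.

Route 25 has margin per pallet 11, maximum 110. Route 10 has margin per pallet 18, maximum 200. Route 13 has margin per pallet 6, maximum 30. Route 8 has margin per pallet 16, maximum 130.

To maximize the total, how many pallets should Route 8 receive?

100

Rank by margin per pallet: Route 10 18 > Route 8 16 > Route 25 11 > Route 13 6.
Route 10: +200 to 200 (cap) — 100 left.
Route 8: +100 (room for 130) → 100. Pool exhausted.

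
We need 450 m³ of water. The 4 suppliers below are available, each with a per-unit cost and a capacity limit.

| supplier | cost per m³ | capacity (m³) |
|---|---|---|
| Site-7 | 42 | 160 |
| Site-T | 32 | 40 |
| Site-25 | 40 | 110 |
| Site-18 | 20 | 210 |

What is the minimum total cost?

Use suppliers in increasing cost order.
Site-18 (20): use full 210 → 240 m³ to go.
Site-T at 32: take all 40 m³ → 200 still needed.
Site-25 at 40: take all 110 m³ → 90 still needed.
Site-7 (42): take the remaining 90 → done.
Cost = 210×20 + 40×32 + 110×40 + 90×42 = 13660.

13660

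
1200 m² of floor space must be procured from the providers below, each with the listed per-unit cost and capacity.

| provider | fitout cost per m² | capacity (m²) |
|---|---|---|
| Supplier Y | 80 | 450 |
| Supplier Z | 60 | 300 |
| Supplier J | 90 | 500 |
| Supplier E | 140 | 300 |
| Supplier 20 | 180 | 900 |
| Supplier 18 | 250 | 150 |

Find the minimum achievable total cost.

Cheapest first:
Take 300 from Supplier Z at 60 ; need 900 more.
Take 450 from Supplier Y at 80 ; need 450 more.
Supplier J at 90: take 450 of its 500 ; requirement met.
Supplier E, Supplier 20, Supplier 18: unused.
Cost = 300×60 + 450×80 + 450×90 = 94500.

94500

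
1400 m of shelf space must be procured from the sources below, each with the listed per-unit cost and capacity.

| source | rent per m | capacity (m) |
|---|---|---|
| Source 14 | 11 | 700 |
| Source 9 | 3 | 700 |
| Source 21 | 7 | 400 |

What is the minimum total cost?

Fill from the cheapest source first.
Source 9 at 3: take all 700 m ; 700 still needed.
Take 400 from Source 21 at 7 ; need 300 more.
Take 300 from Source 14 at 11 to finish.
Cost = 700×3 + 400×7 + 300×11 = 8200.

8200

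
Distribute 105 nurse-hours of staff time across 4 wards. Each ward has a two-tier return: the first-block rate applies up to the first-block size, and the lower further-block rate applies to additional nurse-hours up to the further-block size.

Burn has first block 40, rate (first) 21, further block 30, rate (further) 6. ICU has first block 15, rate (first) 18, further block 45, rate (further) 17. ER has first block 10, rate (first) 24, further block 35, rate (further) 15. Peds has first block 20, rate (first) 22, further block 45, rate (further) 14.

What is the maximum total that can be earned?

Order all 8 blocks by rate: ER/T1 24 > Peds/T1 22 > Burn/T1 21 > ICU/T1 18 > ICU/T2 17 > ER/T2 15 > Peds/T2 14 > Burn/T2 6.
ER/T1 (24): +10 — 95 left.
Peds/T1 (22): +20 — 75 left.
Burn/T1 (21): +40 — 35 left.
Fill ICU T1 block (15 at 18) — 20 left.
20 remain; put them into ICU T2 at 17.
Total = 24×10 + 22×20 + 21×40 + 18×15 + 17×20 = 2130.

2130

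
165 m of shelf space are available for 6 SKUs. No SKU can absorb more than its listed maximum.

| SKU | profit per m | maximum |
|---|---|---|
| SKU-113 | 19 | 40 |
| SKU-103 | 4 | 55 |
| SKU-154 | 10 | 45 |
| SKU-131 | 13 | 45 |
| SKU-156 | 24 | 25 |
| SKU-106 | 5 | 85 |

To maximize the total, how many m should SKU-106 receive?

Highest profit per m first: SKU-156 24 > SKU-113 19 > SKU-131 13 > SKU-154 10 > SKU-106 5 > SKU-103 4.
Give SKU-156 25 to hit its cap of 25 ; 140 left.
SKU-113 takes 40 to reach its cap of 40 ; 100 left.
SKU-131 takes 45 to reach its cap of 45 ; 55 left.
SKU-154: +45 to 45 (cap) ; 10 left.
SKU-106 has room for 85 but only 10 remain, so it gets 10.

10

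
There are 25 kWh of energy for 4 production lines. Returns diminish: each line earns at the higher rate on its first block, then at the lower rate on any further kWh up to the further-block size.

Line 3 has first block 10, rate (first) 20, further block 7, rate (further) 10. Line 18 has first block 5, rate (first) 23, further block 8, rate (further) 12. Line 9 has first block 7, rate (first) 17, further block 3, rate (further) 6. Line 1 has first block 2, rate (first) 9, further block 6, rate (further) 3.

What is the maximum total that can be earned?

470

Rank every tier by rate: Line 18/tier1 23 > Line 3/tier1 20 > Line 9/tier1 17 > Line 18/tier2 12 > Line 3/tier2 10 > Line 1/tier1 9 > Line 9/tier2 6 > Line 1/tier2 3.
Fill Line 18 tier1 block (5 at 23) — 20 left.
Fill Line 3 tier1 block (10 at 20) — 10 left.
Line 9 tier1 at 17: fill all 7 — 3 left.
Line 18 tier2 at 12: only 3 left, fill 3.
Total = 23×5 + 20×10 + 17×7 + 12×3 = 470.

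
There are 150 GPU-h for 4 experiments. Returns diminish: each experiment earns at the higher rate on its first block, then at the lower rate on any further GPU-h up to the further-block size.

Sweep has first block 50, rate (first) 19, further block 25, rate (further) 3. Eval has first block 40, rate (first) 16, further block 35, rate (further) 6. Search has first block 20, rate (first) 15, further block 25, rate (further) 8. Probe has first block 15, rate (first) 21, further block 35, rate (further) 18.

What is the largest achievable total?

2685

Rank every tier by rate: Probe/tier1 21 > Sweep/tier1 19 > Probe/tier2 18 > Eval/tier1 16 > Search/tier1 15 > Search/tier2 8 > Eval/tier2 6 > Sweep/tier2 3.
Probe tier1 at 21: fill all 15 → 135 left.
Sweep/tier1 (19): +50 → 85 left.
Probe/tier2 (18): +35 → 50 left.
Eval/tier1 (16): +40 → 10 left.
10 remain; put them into Search tier1 at 15.
Total = 21×15 + 19×50 + 18×35 + 16×40 + 15×10 = 2685.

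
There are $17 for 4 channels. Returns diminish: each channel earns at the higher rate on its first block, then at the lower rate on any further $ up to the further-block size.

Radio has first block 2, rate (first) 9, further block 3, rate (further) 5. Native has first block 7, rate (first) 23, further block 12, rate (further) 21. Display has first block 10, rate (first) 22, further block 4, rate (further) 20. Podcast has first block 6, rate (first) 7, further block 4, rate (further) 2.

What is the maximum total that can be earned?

Treat each block as its own option and order by rate: Native/T1 23 > Display/T1 22 > Native/T2 21 > Display/T2 20 > Radio/T1 9 > Podcast/T1 7 > Radio/T2 5 > Podcast/T2 2.
Native/T1 (23): +7 ; 10 left.
Display/T1 (22): +10 ; 0 left.
Total = 23×7 + 22×10 = 381.

381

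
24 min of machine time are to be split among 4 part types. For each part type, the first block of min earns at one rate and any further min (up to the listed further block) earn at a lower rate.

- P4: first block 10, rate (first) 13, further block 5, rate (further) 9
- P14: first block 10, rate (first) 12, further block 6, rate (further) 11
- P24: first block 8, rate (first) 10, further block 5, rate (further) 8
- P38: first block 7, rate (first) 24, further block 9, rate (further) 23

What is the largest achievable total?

479

Order all 8 blocks by rate: P38/first 24 > P38/second 23 > P4/first 13 > P14/first 12 > P14/second 11 > P24/first 10 > P4/second 9 > P24/second 8.
P38/first (24): +7 — 17 left.
Fill P38 second block (9 at 23) — 8 left.
8 remain; put them into P4 first at 13.
Total = 24×7 + 23×9 + 13×8 = 479.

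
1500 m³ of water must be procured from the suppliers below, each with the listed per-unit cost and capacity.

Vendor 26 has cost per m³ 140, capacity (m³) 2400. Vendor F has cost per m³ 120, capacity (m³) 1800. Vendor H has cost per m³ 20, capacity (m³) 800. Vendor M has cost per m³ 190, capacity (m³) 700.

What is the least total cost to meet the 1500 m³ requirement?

Use suppliers in increasing cost order.
Vendor H (20): use full 800 — 700 m³ to go.
Vendor F at 120: take 700 of its 1800 — requirement met.
Vendor 26, Vendor M: unused.
Cost = 800×20 + 700×120 = 100000.

100000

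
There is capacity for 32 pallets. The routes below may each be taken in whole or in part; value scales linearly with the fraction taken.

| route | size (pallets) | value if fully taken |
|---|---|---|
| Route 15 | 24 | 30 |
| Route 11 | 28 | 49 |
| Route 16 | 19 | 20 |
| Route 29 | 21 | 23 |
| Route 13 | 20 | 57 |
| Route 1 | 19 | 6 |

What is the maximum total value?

Rank by value-to-size ratio: Route 13 57/20≈2.85, Route 11 49/28≈1.75, Route 15 30/24≈1.25, Route 29 23/21≈1.1, Route 16 20/19≈1.05, Route 1 6/19≈0.316.
Route 13: take in full, 20 pallets for value 57 — 12 left.
Fill the last 12 pallets with part of Route 11: 12/28 of it earns 21.
Total value = 78.

78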